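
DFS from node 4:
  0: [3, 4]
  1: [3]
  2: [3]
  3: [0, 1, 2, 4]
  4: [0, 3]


Visit 4, push [3, 0]
Visit 0, push [3]
Visit 3, push [2, 1]
Visit 1, push []
Visit 2, push []

DFS order: [4, 0, 3, 1, 2]


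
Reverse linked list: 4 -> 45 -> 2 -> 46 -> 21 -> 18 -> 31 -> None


Step 1: curr=4, set curr.next=prev(None) | reversed so far: 4
Step 2: curr=45, set curr.next=prev(4) | reversed so far: 45 -> 4
Step 3: curr=2, set curr.next=prev(45) | reversed so far: 2 -> 45 -> 4
Step 4: curr=46, set curr.next=prev(2) | reversed so far: 46 -> 2 -> 45 -> 4
Step 5: curr=21, set curr.next=prev(46) | reversed so far: 21 -> 46 -> 2 -> 45 -> 4
Step 6: curr=18, set curr.next=prev(21) | reversed so far: 18 -> 21 -> 46 -> 2 -> 45 -> 4
Step 7: curr=31, set curr.next=prev(18) | reversed so far: 31 -> 18 -> 21 -> 46 -> 2 -> 45 -> 4

31 -> 18 -> 21 -> 46 -> 2 -> 45 -> 4 -> None


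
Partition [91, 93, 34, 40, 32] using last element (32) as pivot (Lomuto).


Pivot: 32
Place pivot at 0: [32, 93, 34, 40, 91]

Partitioned: [32, 93, 34, 40, 91]


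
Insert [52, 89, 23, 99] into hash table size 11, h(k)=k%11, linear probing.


Insert 52: h=8 -> slot 8
Insert 89: h=1 -> slot 1
Insert 23: h=1, 1 probes -> slot 2
Insert 99: h=0 -> slot 0

Table: [99, 89, 23, None, None, None, None, None, 52, None, None]


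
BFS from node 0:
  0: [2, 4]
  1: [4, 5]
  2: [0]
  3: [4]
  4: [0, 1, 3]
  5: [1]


Visit 0, enqueue [2, 4]
Visit 2, enqueue []
Visit 4, enqueue [1, 3]
Visit 1, enqueue [5]
Visit 3, enqueue []
Visit 5, enqueue []

BFS order: [0, 2, 4, 1, 3, 5]


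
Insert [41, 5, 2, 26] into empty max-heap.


Insert 41: [41]
Insert 5: [41, 5]
Insert 2: [41, 5, 2]
Insert 26: [41, 26, 2, 5]

Final heap: [41, 26, 2, 5]


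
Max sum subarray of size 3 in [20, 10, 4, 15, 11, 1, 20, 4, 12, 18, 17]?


[0:3]: 34
[1:4]: 29
[2:5]: 30
[3:6]: 27
[4:7]: 32
[5:8]: 25
[6:9]: 36
[7:10]: 34
[8:11]: 47

Max: 47 at [8:11]


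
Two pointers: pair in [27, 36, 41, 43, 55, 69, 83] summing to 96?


lo=0(27)+hi=6(83)=110
lo=0(27)+hi=5(69)=96

Yes: 27+69=96


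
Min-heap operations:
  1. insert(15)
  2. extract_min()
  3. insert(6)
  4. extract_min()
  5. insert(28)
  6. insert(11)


insert(15) -> [15]
extract_min()->15, []
insert(6) -> [6]
extract_min()->6, []
insert(28) -> [28]
insert(11) -> [11, 28]

Final heap: [11, 28]


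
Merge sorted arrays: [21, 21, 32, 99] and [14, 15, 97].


Take 14 from B
Take 15 from B
Take 21 from A
Take 21 from A
Take 32 from A
Take 97 from B

Merged: [14, 15, 21, 21, 32, 97, 99]


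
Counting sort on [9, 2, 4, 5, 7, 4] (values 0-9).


Input: [9, 2, 4, 5, 7, 4]
Counts: [0, 0, 1, 0, 2, 1, 0, 1, 0, 1]

Sorted: [2, 4, 4, 5, 7, 9]


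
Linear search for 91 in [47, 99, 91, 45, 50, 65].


i=0: 47!=91
i=1: 99!=91
i=2: 91==91 found!

Found at 2, 3 comps


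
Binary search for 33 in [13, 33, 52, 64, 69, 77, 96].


Step 1: lo=0, hi=6, mid=3, val=64
Step 2: lo=0, hi=2, mid=1, val=33

Found at index 1


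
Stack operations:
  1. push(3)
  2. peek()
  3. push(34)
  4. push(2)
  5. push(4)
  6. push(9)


push(3) -> [3]
peek()->3
push(34) -> [3, 34]
push(2) -> [3, 34, 2]
push(4) -> [3, 34, 2, 4]
push(9) -> [3, 34, 2, 4, 9]

Final stack: [3, 34, 2, 4, 9]


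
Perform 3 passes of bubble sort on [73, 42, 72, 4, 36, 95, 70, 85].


Initial: [73, 42, 72, 4, 36, 95, 70, 85]
Pass 1: [42, 72, 4, 36, 73, 70, 85, 95] (6 swaps)
Pass 2: [42, 4, 36, 72, 70, 73, 85, 95] (3 swaps)
Pass 3: [4, 36, 42, 70, 72, 73, 85, 95] (3 swaps)

After 3 passes: [4, 36, 42, 70, 72, 73, 85, 95]


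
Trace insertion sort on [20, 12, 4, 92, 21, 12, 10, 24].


Initial: [20, 12, 4, 92, 21, 12, 10, 24]
Insert 12: [12, 20, 4, 92, 21, 12, 10, 24]
Insert 4: [4, 12, 20, 92, 21, 12, 10, 24]
Insert 92: [4, 12, 20, 92, 21, 12, 10, 24]
Insert 21: [4, 12, 20, 21, 92, 12, 10, 24]
Insert 12: [4, 12, 12, 20, 21, 92, 10, 24]
Insert 10: [4, 10, 12, 12, 20, 21, 92, 24]
Insert 24: [4, 10, 12, 12, 20, 21, 24, 92]

Sorted: [4, 10, 12, 12, 20, 21, 24, 92]


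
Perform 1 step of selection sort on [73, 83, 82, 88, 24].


Initial: [73, 83, 82, 88, 24]
Step 1: min=24 at 4
  Swap: [24, 83, 82, 88, 73]

After 1 step: [24, 83, 82, 88, 73]


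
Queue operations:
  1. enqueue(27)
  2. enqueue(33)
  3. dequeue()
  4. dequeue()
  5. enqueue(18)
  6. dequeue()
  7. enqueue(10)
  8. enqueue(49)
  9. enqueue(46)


enqueue(27) -> [27]
enqueue(33) -> [27, 33]
dequeue()->27, [33]
dequeue()->33, []
enqueue(18) -> [18]
dequeue()->18, []
enqueue(10) -> [10]
enqueue(49) -> [10, 49]
enqueue(46) -> [10, 49, 46]

Final queue: [10, 49, 46]


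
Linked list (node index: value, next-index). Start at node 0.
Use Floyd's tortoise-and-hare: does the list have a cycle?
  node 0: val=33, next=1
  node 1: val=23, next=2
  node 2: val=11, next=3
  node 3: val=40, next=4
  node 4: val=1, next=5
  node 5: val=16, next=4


Floyd's tortoise (slow, +1) and hare (fast, +2):
  init: slow=0, fast=0
  step 1: slow=1, fast=2
  step 2: slow=2, fast=4
  step 3: slow=3, fast=4
  step 4: slow=4, fast=4
  slow == fast at node 4: cycle detected

Cycle: yes


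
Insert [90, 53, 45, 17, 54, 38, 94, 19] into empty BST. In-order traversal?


Insert 90: root
Insert 53: L from 90
Insert 45: L from 90 -> L from 53
Insert 17: L from 90 -> L from 53 -> L from 45
Insert 54: L from 90 -> R from 53
Insert 38: L from 90 -> L from 53 -> L from 45 -> R from 17
Insert 94: R from 90
Insert 19: L from 90 -> L from 53 -> L from 45 -> R from 17 -> L from 38

In-order: [17, 19, 38, 45, 53, 54, 90, 94]


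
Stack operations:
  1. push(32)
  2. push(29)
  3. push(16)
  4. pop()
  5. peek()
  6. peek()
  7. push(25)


push(32) -> [32]
push(29) -> [32, 29]
push(16) -> [32, 29, 16]
pop()->16, [32, 29]
peek()->29
peek()->29
push(25) -> [32, 29, 25]

Final stack: [32, 29, 25]


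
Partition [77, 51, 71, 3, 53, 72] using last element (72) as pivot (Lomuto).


Pivot: 72
  51 <= 72: swap -> [51, 77, 71, 3, 53, 72]
  71 <= 72: swap -> [51, 71, 77, 3, 53, 72]
  3 <= 72: swap -> [51, 71, 3, 77, 53, 72]
  53 <= 72: swap -> [51, 71, 3, 53, 77, 72]
Place pivot at 4: [51, 71, 3, 53, 72, 77]

Partitioned: [51, 71, 3, 53, 72, 77]


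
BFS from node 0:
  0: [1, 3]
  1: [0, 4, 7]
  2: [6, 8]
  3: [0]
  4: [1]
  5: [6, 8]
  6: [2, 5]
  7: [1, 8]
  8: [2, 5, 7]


Visit 0, enqueue [1, 3]
Visit 1, enqueue [4, 7]
Visit 3, enqueue []
Visit 4, enqueue []
Visit 7, enqueue [8]
Visit 8, enqueue [2, 5]
Visit 2, enqueue [6]
Visit 5, enqueue []
Visit 6, enqueue []

BFS order: [0, 1, 3, 4, 7, 8, 2, 5, 6]


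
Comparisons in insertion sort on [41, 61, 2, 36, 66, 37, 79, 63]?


Algorithm: insertion sort
Input: [41, 61, 2, 36, 66, 37, 79, 63]
Sorted: [2, 36, 37, 41, 61, 63, 66, 79]

15


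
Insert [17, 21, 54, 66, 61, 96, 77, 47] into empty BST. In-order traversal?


Insert 17: root
Insert 21: R from 17
Insert 54: R from 17 -> R from 21
Insert 66: R from 17 -> R from 21 -> R from 54
Insert 61: R from 17 -> R from 21 -> R from 54 -> L from 66
Insert 96: R from 17 -> R from 21 -> R from 54 -> R from 66
Insert 77: R from 17 -> R from 21 -> R from 54 -> R from 66 -> L from 96
Insert 47: R from 17 -> R from 21 -> L from 54

In-order: [17, 21, 47, 54, 61, 66, 77, 96]


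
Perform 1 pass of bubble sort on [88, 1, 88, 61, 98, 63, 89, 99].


Initial: [88, 1, 88, 61, 98, 63, 89, 99]
Pass 1: [1, 88, 61, 88, 63, 89, 98, 99] (4 swaps)

After 1 pass: [1, 88, 61, 88, 63, 89, 98, 99]


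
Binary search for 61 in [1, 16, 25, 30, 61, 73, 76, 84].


Step 1: lo=0, hi=7, mid=3, val=30
Step 2: lo=4, hi=7, mid=5, val=73
Step 3: lo=4, hi=4, mid=4, val=61

Found at index 4


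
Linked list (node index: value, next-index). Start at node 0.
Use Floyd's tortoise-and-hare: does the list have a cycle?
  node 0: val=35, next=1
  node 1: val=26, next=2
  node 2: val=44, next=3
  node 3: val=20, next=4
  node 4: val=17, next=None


Floyd's tortoise (slow, +1) and hare (fast, +2):
  init: slow=0, fast=0
  step 1: slow=1, fast=2
  step 2: slow=2, fast=4
  step 3: fast -> None, no cycle

Cycle: no


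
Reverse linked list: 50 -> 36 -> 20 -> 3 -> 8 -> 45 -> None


Step 1: curr=50, set curr.next=prev(None) | reversed so far: 50
Step 2: curr=36, set curr.next=prev(50) | reversed so far: 36 -> 50
Step 3: curr=20, set curr.next=prev(36) | reversed so far: 20 -> 36 -> 50
Step 4: curr=3, set curr.next=prev(20) | reversed so far: 3 -> 20 -> 36 -> 50
Step 5: curr=8, set curr.next=prev(3) | reversed so far: 8 -> 3 -> 20 -> 36 -> 50
Step 6: curr=45, set curr.next=prev(8) | reversed so far: 45 -> 8 -> 3 -> 20 -> 36 -> 50

45 -> 8 -> 3 -> 20 -> 36 -> 50 -> None


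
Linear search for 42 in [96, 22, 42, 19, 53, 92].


i=0: 96!=42
i=1: 22!=42
i=2: 42==42 found!

Found at 2, 3 comps


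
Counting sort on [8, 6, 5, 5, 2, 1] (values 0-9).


Input: [8, 6, 5, 5, 2, 1]
Counts: [0, 1, 1, 0, 0, 2, 1, 0, 1, 0]

Sorted: [1, 2, 5, 5, 6, 8]


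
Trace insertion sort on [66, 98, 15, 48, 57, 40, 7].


Initial: [66, 98, 15, 48, 57, 40, 7]
Insert 98: [66, 98, 15, 48, 57, 40, 7]
Insert 15: [15, 66, 98, 48, 57, 40, 7]
Insert 48: [15, 48, 66, 98, 57, 40, 7]
Insert 57: [15, 48, 57, 66, 98, 40, 7]
Insert 40: [15, 40, 48, 57, 66, 98, 7]
Insert 7: [7, 15, 40, 48, 57, 66, 98]

Sorted: [7, 15, 40, 48, 57, 66, 98]


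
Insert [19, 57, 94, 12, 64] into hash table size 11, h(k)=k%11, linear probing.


Insert 19: h=8 -> slot 8
Insert 57: h=2 -> slot 2
Insert 94: h=6 -> slot 6
Insert 12: h=1 -> slot 1
Insert 64: h=9 -> slot 9

Table: [None, 12, 57, None, None, None, 94, None, 19, 64, None]


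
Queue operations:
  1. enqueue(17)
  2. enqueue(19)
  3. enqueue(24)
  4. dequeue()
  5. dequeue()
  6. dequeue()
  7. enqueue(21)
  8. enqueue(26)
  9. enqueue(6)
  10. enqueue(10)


enqueue(17) -> [17]
enqueue(19) -> [17, 19]
enqueue(24) -> [17, 19, 24]
dequeue()->17, [19, 24]
dequeue()->19, [24]
dequeue()->24, []
enqueue(21) -> [21]
enqueue(26) -> [21, 26]
enqueue(6) -> [21, 26, 6]
enqueue(10) -> [21, 26, 6, 10]

Final queue: [21, 26, 6, 10]


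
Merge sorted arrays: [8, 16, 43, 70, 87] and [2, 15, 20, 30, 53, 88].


Take 2 from B
Take 8 from A
Take 15 from B
Take 16 from A
Take 20 from B
Take 30 from B
Take 43 from A
Take 53 from B
Take 70 from A
Take 87 from A

Merged: [2, 8, 15, 16, 20, 30, 43, 53, 70, 87, 88]


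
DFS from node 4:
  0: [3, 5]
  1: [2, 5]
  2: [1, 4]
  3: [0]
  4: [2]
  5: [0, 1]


Visit 4, push [2]
Visit 2, push [1]
Visit 1, push [5]
Visit 5, push [0]
Visit 0, push [3]
Visit 3, push []

DFS order: [4, 2, 1, 5, 0, 3]


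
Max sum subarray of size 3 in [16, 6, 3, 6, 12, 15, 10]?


[0:3]: 25
[1:4]: 15
[2:5]: 21
[3:6]: 33
[4:7]: 37

Max: 37 at [4:7]


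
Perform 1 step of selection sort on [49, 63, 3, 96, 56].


Initial: [49, 63, 3, 96, 56]
Step 1: min=3 at 2
  Swap: [3, 63, 49, 96, 56]

After 1 step: [3, 63, 49, 96, 56]


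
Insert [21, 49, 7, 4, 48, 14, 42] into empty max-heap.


Insert 21: [21]
Insert 49: [49, 21]
Insert 7: [49, 21, 7]
Insert 4: [49, 21, 7, 4]
Insert 48: [49, 48, 7, 4, 21]
Insert 14: [49, 48, 14, 4, 21, 7]
Insert 42: [49, 48, 42, 4, 21, 7, 14]

Final heap: [49, 48, 42, 4, 21, 7, 14]


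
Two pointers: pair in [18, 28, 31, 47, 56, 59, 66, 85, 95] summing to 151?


lo=0(18)+hi=8(95)=113
lo=1(28)+hi=8(95)=123
lo=2(31)+hi=8(95)=126
lo=3(47)+hi=8(95)=142
lo=4(56)+hi=8(95)=151

Yes: 56+95=151


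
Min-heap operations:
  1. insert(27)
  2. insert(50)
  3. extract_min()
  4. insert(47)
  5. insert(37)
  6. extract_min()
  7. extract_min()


insert(27) -> [27]
insert(50) -> [27, 50]
extract_min()->27, [50]
insert(47) -> [47, 50]
insert(37) -> [37, 50, 47]
extract_min()->37, [47, 50]
extract_min()->47, [50]

Final heap: [50]


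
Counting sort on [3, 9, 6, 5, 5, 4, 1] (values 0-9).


Input: [3, 9, 6, 5, 5, 4, 1]
Counts: [0, 1, 0, 1, 1, 2, 1, 0, 0, 1]

Sorted: [1, 3, 4, 5, 5, 6, 9]


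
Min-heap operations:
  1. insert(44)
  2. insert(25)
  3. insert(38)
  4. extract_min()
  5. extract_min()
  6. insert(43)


insert(44) -> [44]
insert(25) -> [25, 44]
insert(38) -> [25, 44, 38]
extract_min()->25, [38, 44]
extract_min()->38, [44]
insert(43) -> [43, 44]

Final heap: [43, 44]


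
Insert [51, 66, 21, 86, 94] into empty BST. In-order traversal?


Insert 51: root
Insert 66: R from 51
Insert 21: L from 51
Insert 86: R from 51 -> R from 66
Insert 94: R from 51 -> R from 66 -> R from 86

In-order: [21, 51, 66, 86, 94]


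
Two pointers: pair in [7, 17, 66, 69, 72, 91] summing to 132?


lo=0(7)+hi=5(91)=98
lo=1(17)+hi=5(91)=108
lo=2(66)+hi=5(91)=157
lo=2(66)+hi=4(72)=138
lo=2(66)+hi=3(69)=135

No pair found


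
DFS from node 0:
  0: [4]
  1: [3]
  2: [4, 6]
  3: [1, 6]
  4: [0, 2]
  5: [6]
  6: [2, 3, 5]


Visit 0, push [4]
Visit 4, push [2]
Visit 2, push [6]
Visit 6, push [5, 3]
Visit 3, push [1]
Visit 1, push []
Visit 5, push []

DFS order: [0, 4, 2, 6, 3, 1, 5]


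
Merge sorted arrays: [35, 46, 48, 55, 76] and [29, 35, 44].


Take 29 from B
Take 35 from A
Take 35 from B
Take 44 from B

Merged: [29, 35, 35, 44, 46, 48, 55, 76]


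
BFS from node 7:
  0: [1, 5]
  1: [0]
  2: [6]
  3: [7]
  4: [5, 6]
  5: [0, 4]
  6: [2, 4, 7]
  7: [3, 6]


Visit 7, enqueue [3, 6]
Visit 3, enqueue []
Visit 6, enqueue [2, 4]
Visit 2, enqueue []
Visit 4, enqueue [5]
Visit 5, enqueue [0]
Visit 0, enqueue [1]
Visit 1, enqueue []

BFS order: [7, 3, 6, 2, 4, 5, 0, 1]


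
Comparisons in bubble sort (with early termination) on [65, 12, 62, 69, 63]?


Algorithm: bubble sort (with early termination)
Input: [65, 12, 62, 69, 63]
Sorted: [12, 62, 63, 65, 69]

9


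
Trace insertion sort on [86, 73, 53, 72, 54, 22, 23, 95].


Initial: [86, 73, 53, 72, 54, 22, 23, 95]
Insert 73: [73, 86, 53, 72, 54, 22, 23, 95]
Insert 53: [53, 73, 86, 72, 54, 22, 23, 95]
Insert 72: [53, 72, 73, 86, 54, 22, 23, 95]
Insert 54: [53, 54, 72, 73, 86, 22, 23, 95]
Insert 22: [22, 53, 54, 72, 73, 86, 23, 95]
Insert 23: [22, 23, 53, 54, 72, 73, 86, 95]
Insert 95: [22, 23, 53, 54, 72, 73, 86, 95]

Sorted: [22, 23, 53, 54, 72, 73, 86, 95]


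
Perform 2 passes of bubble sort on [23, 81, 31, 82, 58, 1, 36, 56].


Initial: [23, 81, 31, 82, 58, 1, 36, 56]
Pass 1: [23, 31, 81, 58, 1, 36, 56, 82] (5 swaps)
Pass 2: [23, 31, 58, 1, 36, 56, 81, 82] (4 swaps)

After 2 passes: [23, 31, 58, 1, 36, 56, 81, 82]


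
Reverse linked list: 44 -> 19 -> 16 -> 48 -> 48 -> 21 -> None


Step 1: curr=44, set curr.next=prev(None) | reversed so far: 44
Step 2: curr=19, set curr.next=prev(44) | reversed so far: 19 -> 44
Step 3: curr=16, set curr.next=prev(19) | reversed so far: 16 -> 19 -> 44
Step 4: curr=48, set curr.next=prev(16) | reversed so far: 48 -> 16 -> 19 -> 44
Step 5: curr=48, set curr.next=prev(48) | reversed so far: 48 -> 48 -> 16 -> 19 -> 44
Step 6: curr=21, set curr.next=prev(48) | reversed so far: 21 -> 48 -> 48 -> 16 -> 19 -> 44

21 -> 48 -> 48 -> 16 -> 19 -> 44 -> None


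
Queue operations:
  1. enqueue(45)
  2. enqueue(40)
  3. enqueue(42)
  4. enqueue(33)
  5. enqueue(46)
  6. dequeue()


enqueue(45) -> [45]
enqueue(40) -> [45, 40]
enqueue(42) -> [45, 40, 42]
enqueue(33) -> [45, 40, 42, 33]
enqueue(46) -> [45, 40, 42, 33, 46]
dequeue()->45, [40, 42, 33, 46]

Final queue: [40, 42, 33, 46]


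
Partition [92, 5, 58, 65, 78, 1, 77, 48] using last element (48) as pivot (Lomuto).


Pivot: 48
  5 <= 48: swap -> [5, 92, 58, 65, 78, 1, 77, 48]
  1 <= 48: swap -> [5, 1, 58, 65, 78, 92, 77, 48]
Place pivot at 2: [5, 1, 48, 65, 78, 92, 77, 58]

Partitioned: [5, 1, 48, 65, 78, 92, 77, 58]


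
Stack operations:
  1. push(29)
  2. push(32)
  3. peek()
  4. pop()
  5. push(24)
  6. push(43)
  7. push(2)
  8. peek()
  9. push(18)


push(29) -> [29]
push(32) -> [29, 32]
peek()->32
pop()->32, [29]
push(24) -> [29, 24]
push(43) -> [29, 24, 43]
push(2) -> [29, 24, 43, 2]
peek()->2
push(18) -> [29, 24, 43, 2, 18]

Final stack: [29, 24, 43, 2, 18]


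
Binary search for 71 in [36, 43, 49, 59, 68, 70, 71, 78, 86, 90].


Step 1: lo=0, hi=9, mid=4, val=68
Step 2: lo=5, hi=9, mid=7, val=78
Step 3: lo=5, hi=6, mid=5, val=70
Step 4: lo=6, hi=6, mid=6, val=71

Found at index 6


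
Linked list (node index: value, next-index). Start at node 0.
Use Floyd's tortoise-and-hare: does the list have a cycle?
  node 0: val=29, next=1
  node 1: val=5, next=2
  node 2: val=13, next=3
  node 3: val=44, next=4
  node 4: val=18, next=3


Floyd's tortoise (slow, +1) and hare (fast, +2):
  init: slow=0, fast=0
  step 1: slow=1, fast=2
  step 2: slow=2, fast=4
  step 3: slow=3, fast=4
  step 4: slow=4, fast=4
  slow == fast at node 4: cycle detected

Cycle: yes


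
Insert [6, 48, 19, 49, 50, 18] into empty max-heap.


Insert 6: [6]
Insert 48: [48, 6]
Insert 19: [48, 6, 19]
Insert 49: [49, 48, 19, 6]
Insert 50: [50, 49, 19, 6, 48]
Insert 18: [50, 49, 19, 6, 48, 18]

Final heap: [50, 49, 19, 6, 48, 18]


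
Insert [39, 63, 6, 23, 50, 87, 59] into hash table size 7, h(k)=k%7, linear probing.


Insert 39: h=4 -> slot 4
Insert 63: h=0 -> slot 0
Insert 6: h=6 -> slot 6
Insert 23: h=2 -> slot 2
Insert 50: h=1 -> slot 1
Insert 87: h=3 -> slot 3
Insert 59: h=3, 2 probes -> slot 5

Table: [63, 50, 23, 87, 39, 59, 6]


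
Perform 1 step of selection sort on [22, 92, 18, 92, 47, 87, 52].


Initial: [22, 92, 18, 92, 47, 87, 52]
Step 1: min=18 at 2
  Swap: [18, 92, 22, 92, 47, 87, 52]

After 1 step: [18, 92, 22, 92, 47, 87, 52]


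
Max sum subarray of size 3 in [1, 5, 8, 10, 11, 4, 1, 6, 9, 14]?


[0:3]: 14
[1:4]: 23
[2:5]: 29
[3:6]: 25
[4:7]: 16
[5:8]: 11
[6:9]: 16
[7:10]: 29

Max: 29 at [2:5]


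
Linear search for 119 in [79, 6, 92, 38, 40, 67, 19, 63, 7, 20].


i=0: 79!=119
i=1: 6!=119
i=2: 92!=119
i=3: 38!=119
i=4: 40!=119
i=5: 67!=119
i=6: 19!=119
i=7: 63!=119
i=8: 7!=119
i=9: 20!=119

Not found, 10 comps


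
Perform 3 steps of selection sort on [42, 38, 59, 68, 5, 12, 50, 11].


Initial: [42, 38, 59, 68, 5, 12, 50, 11]
Step 1: min=5 at 4
  Swap: [5, 38, 59, 68, 42, 12, 50, 11]
Step 2: min=11 at 7
  Swap: [5, 11, 59, 68, 42, 12, 50, 38]
Step 3: min=12 at 5
  Swap: [5, 11, 12, 68, 42, 59, 50, 38]

After 3 steps: [5, 11, 12, 68, 42, 59, 50, 38]


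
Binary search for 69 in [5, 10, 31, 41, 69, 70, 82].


Step 1: lo=0, hi=6, mid=3, val=41
Step 2: lo=4, hi=6, mid=5, val=70
Step 3: lo=4, hi=4, mid=4, val=69

Found at index 4


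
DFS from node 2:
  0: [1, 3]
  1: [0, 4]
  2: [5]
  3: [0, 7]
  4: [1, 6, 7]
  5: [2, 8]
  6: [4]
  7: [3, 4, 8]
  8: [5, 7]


Visit 2, push [5]
Visit 5, push [8]
Visit 8, push [7]
Visit 7, push [4, 3]
Visit 3, push [0]
Visit 0, push [1]
Visit 1, push [4]
Visit 4, push [6]
Visit 6, push []

DFS order: [2, 5, 8, 7, 3, 0, 1, 4, 6]


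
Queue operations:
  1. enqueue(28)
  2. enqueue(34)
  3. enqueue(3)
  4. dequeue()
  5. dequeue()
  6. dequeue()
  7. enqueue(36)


enqueue(28) -> [28]
enqueue(34) -> [28, 34]
enqueue(3) -> [28, 34, 3]
dequeue()->28, [34, 3]
dequeue()->34, [3]
dequeue()->3, []
enqueue(36) -> [36]

Final queue: [36]


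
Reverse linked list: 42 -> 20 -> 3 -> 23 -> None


Step 1: curr=42, set curr.next=prev(None) | reversed so far: 42
Step 2: curr=20, set curr.next=prev(42) | reversed so far: 20 -> 42
Step 3: curr=3, set curr.next=prev(20) | reversed so far: 3 -> 20 -> 42
Step 4: curr=23, set curr.next=prev(3) | reversed so far: 23 -> 3 -> 20 -> 42

23 -> 3 -> 20 -> 42 -> None


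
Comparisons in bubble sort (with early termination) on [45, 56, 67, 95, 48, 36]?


Algorithm: bubble sort (with early termination)
Input: [45, 56, 67, 95, 48, 36]
Sorted: [36, 45, 48, 56, 67, 95]

15


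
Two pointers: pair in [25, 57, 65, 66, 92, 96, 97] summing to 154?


lo=0(25)+hi=6(97)=122
lo=1(57)+hi=6(97)=154

Yes: 57+97=154


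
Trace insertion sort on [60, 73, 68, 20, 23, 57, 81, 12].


Initial: [60, 73, 68, 20, 23, 57, 81, 12]
Insert 73: [60, 73, 68, 20, 23, 57, 81, 12]
Insert 68: [60, 68, 73, 20, 23, 57, 81, 12]
Insert 20: [20, 60, 68, 73, 23, 57, 81, 12]
Insert 23: [20, 23, 60, 68, 73, 57, 81, 12]
Insert 57: [20, 23, 57, 60, 68, 73, 81, 12]
Insert 81: [20, 23, 57, 60, 68, 73, 81, 12]
Insert 12: [12, 20, 23, 57, 60, 68, 73, 81]

Sorted: [12, 20, 23, 57, 60, 68, 73, 81]


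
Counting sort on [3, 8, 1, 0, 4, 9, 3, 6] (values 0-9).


Input: [3, 8, 1, 0, 4, 9, 3, 6]
Counts: [1, 1, 0, 2, 1, 0, 1, 0, 1, 1]

Sorted: [0, 1, 3, 3, 4, 6, 8, 9]


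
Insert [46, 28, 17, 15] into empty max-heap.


Insert 46: [46]
Insert 28: [46, 28]
Insert 17: [46, 28, 17]
Insert 15: [46, 28, 17, 15]

Final heap: [46, 28, 17, 15]


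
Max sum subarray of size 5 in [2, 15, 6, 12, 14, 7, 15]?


[0:5]: 49
[1:6]: 54
[2:7]: 54

Max: 54 at [1:6]


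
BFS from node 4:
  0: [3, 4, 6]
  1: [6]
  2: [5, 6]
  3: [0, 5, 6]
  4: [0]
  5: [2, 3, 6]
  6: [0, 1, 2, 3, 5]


Visit 4, enqueue [0]
Visit 0, enqueue [3, 6]
Visit 3, enqueue [5]
Visit 6, enqueue [1, 2]
Visit 5, enqueue []
Visit 1, enqueue []
Visit 2, enqueue []

BFS order: [4, 0, 3, 6, 5, 1, 2]


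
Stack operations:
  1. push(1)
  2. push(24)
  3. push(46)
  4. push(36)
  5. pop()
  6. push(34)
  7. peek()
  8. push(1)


push(1) -> [1]
push(24) -> [1, 24]
push(46) -> [1, 24, 46]
push(36) -> [1, 24, 46, 36]
pop()->36, [1, 24, 46]
push(34) -> [1, 24, 46, 34]
peek()->34
push(1) -> [1, 24, 46, 34, 1]

Final stack: [1, 24, 46, 34, 1]


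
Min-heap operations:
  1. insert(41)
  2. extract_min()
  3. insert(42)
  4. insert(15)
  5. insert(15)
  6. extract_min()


insert(41) -> [41]
extract_min()->41, []
insert(42) -> [42]
insert(15) -> [15, 42]
insert(15) -> [15, 42, 15]
extract_min()->15, [15, 42]

Final heap: [15, 42]


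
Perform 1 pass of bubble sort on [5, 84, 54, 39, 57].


Initial: [5, 84, 54, 39, 57]
Pass 1: [5, 54, 39, 57, 84] (3 swaps)

After 1 pass: [5, 54, 39, 57, 84]


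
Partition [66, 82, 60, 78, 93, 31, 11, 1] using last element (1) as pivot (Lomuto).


Pivot: 1
Place pivot at 0: [1, 82, 60, 78, 93, 31, 11, 66]

Partitioned: [1, 82, 60, 78, 93, 31, 11, 66]


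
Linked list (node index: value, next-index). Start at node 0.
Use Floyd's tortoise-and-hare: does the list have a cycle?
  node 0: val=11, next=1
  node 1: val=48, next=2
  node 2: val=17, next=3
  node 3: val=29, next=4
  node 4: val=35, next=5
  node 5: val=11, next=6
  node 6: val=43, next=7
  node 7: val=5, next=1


Floyd's tortoise (slow, +1) and hare (fast, +2):
  init: slow=0, fast=0
  step 1: slow=1, fast=2
  step 2: slow=2, fast=4
  step 3: slow=3, fast=6
  step 4: slow=4, fast=1
  step 5: slow=5, fast=3
  step 6: slow=6, fast=5
  step 7: slow=7, fast=7
  slow == fast at node 7: cycle detected

Cycle: yes


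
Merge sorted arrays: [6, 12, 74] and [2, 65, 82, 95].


Take 2 from B
Take 6 from A
Take 12 from A
Take 65 from B
Take 74 from A

Merged: [2, 6, 12, 65, 74, 82, 95]


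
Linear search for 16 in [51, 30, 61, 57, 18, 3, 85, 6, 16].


i=0: 51!=16
i=1: 30!=16
i=2: 61!=16
i=3: 57!=16
i=4: 18!=16
i=5: 3!=16
i=6: 85!=16
i=7: 6!=16
i=8: 16==16 found!

Found at 8, 9 comps


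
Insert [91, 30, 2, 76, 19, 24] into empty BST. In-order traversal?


Insert 91: root
Insert 30: L from 91
Insert 2: L from 91 -> L from 30
Insert 76: L from 91 -> R from 30
Insert 19: L from 91 -> L from 30 -> R from 2
Insert 24: L from 91 -> L from 30 -> R from 2 -> R from 19

In-order: [2, 19, 24, 30, 76, 91]


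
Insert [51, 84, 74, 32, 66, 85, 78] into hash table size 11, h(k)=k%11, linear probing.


Insert 51: h=7 -> slot 7
Insert 84: h=7, 1 probes -> slot 8
Insert 74: h=8, 1 probes -> slot 9
Insert 32: h=10 -> slot 10
Insert 66: h=0 -> slot 0
Insert 85: h=8, 4 probes -> slot 1
Insert 78: h=1, 1 probes -> slot 2

Table: [66, 85, 78, None, None, None, None, 51, 84, 74, 32]


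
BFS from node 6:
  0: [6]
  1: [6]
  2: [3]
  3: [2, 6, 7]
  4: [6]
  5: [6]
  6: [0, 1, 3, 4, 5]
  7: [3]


Visit 6, enqueue [0, 1, 3, 4, 5]
Visit 0, enqueue []
Visit 1, enqueue []
Visit 3, enqueue [2, 7]
Visit 4, enqueue []
Visit 5, enqueue []
Visit 2, enqueue []
Visit 7, enqueue []

BFS order: [6, 0, 1, 3, 4, 5, 2, 7]


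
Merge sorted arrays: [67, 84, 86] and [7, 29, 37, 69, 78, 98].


Take 7 from B
Take 29 from B
Take 37 from B
Take 67 from A
Take 69 from B
Take 78 from B
Take 84 from A
Take 86 from A

Merged: [7, 29, 37, 67, 69, 78, 84, 86, 98]


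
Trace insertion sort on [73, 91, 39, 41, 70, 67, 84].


Initial: [73, 91, 39, 41, 70, 67, 84]
Insert 91: [73, 91, 39, 41, 70, 67, 84]
Insert 39: [39, 73, 91, 41, 70, 67, 84]
Insert 41: [39, 41, 73, 91, 70, 67, 84]
Insert 70: [39, 41, 70, 73, 91, 67, 84]
Insert 67: [39, 41, 67, 70, 73, 91, 84]
Insert 84: [39, 41, 67, 70, 73, 84, 91]

Sorted: [39, 41, 67, 70, 73, 84, 91]


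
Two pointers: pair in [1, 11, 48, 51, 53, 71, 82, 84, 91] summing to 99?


lo=0(1)+hi=8(91)=92
lo=1(11)+hi=8(91)=102
lo=1(11)+hi=7(84)=95
lo=2(48)+hi=7(84)=132
lo=2(48)+hi=6(82)=130
lo=2(48)+hi=5(71)=119
lo=2(48)+hi=4(53)=101
lo=2(48)+hi=3(51)=99

Yes: 48+51=99


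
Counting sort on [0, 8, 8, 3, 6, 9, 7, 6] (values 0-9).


Input: [0, 8, 8, 3, 6, 9, 7, 6]
Counts: [1, 0, 0, 1, 0, 0, 2, 1, 2, 1]

Sorted: [0, 3, 6, 6, 7, 8, 8, 9]


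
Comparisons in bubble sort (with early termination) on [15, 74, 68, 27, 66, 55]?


Algorithm: bubble sort (with early termination)
Input: [15, 74, 68, 27, 66, 55]
Sorted: [15, 27, 55, 66, 68, 74]

14


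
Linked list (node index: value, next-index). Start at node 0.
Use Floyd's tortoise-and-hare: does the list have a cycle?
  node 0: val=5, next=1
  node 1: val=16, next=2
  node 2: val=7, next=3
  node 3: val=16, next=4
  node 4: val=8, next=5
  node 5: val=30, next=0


Floyd's tortoise (slow, +1) and hare (fast, +2):
  init: slow=0, fast=0
  step 1: slow=1, fast=2
  step 2: slow=2, fast=4
  step 3: slow=3, fast=0
  step 4: slow=4, fast=2
  step 5: slow=5, fast=4
  step 6: slow=0, fast=0
  slow == fast at node 0: cycle detected

Cycle: yes


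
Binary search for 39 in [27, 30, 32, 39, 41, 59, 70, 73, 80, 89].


Step 1: lo=0, hi=9, mid=4, val=41
Step 2: lo=0, hi=3, mid=1, val=30
Step 3: lo=2, hi=3, mid=2, val=32
Step 4: lo=3, hi=3, mid=3, val=39

Found at index 3


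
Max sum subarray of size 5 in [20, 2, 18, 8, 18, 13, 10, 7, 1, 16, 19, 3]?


[0:5]: 66
[1:6]: 59
[2:7]: 67
[3:8]: 56
[4:9]: 49
[5:10]: 47
[6:11]: 53
[7:12]: 46

Max: 67 at [2:7]


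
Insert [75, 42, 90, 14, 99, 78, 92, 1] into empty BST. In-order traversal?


Insert 75: root
Insert 42: L from 75
Insert 90: R from 75
Insert 14: L from 75 -> L from 42
Insert 99: R from 75 -> R from 90
Insert 78: R from 75 -> L from 90
Insert 92: R from 75 -> R from 90 -> L from 99
Insert 1: L from 75 -> L from 42 -> L from 14

In-order: [1, 14, 42, 75, 78, 90, 92, 99]


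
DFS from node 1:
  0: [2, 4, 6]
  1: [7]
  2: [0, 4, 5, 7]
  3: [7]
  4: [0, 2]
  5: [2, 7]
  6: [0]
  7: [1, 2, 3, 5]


Visit 1, push [7]
Visit 7, push [5, 3, 2]
Visit 2, push [5, 4, 0]
Visit 0, push [6, 4]
Visit 4, push []
Visit 6, push []
Visit 5, push []
Visit 3, push []

DFS order: [1, 7, 2, 0, 4, 6, 5, 3]


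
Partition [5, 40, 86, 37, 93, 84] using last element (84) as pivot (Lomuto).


Pivot: 84
  5 <= 84: advance i (no swap)
  40 <= 84: advance i (no swap)
  37 <= 84: swap -> [5, 40, 37, 86, 93, 84]
Place pivot at 3: [5, 40, 37, 84, 93, 86]

Partitioned: [5, 40, 37, 84, 93, 86]


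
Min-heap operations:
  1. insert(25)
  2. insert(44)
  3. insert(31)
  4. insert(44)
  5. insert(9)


insert(25) -> [25]
insert(44) -> [25, 44]
insert(31) -> [25, 44, 31]
insert(44) -> [25, 44, 31, 44]
insert(9) -> [9, 25, 31, 44, 44]

Final heap: [9, 25, 31, 44, 44]


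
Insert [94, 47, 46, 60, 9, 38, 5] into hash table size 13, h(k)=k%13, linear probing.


Insert 94: h=3 -> slot 3
Insert 47: h=8 -> slot 8
Insert 46: h=7 -> slot 7
Insert 60: h=8, 1 probes -> slot 9
Insert 9: h=9, 1 probes -> slot 10
Insert 38: h=12 -> slot 12
Insert 5: h=5 -> slot 5

Table: [None, None, None, 94, None, 5, None, 46, 47, 60, 9, None, 38]


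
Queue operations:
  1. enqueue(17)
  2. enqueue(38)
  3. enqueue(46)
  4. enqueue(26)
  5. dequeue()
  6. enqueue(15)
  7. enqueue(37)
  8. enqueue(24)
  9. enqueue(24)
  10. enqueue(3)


enqueue(17) -> [17]
enqueue(38) -> [17, 38]
enqueue(46) -> [17, 38, 46]
enqueue(26) -> [17, 38, 46, 26]
dequeue()->17, [38, 46, 26]
enqueue(15) -> [38, 46, 26, 15]
enqueue(37) -> [38, 46, 26, 15, 37]
enqueue(24) -> [38, 46, 26, 15, 37, 24]
enqueue(24) -> [38, 46, 26, 15, 37, 24, 24]
enqueue(3) -> [38, 46, 26, 15, 37, 24, 24, 3]

Final queue: [38, 46, 26, 15, 37, 24, 24, 3]


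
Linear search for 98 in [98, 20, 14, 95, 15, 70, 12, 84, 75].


i=0: 98==98 found!

Found at 0, 1 comps


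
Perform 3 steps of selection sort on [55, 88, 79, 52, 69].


Initial: [55, 88, 79, 52, 69]
Step 1: min=52 at 3
  Swap: [52, 88, 79, 55, 69]
Step 2: min=55 at 3
  Swap: [52, 55, 79, 88, 69]
Step 3: min=69 at 4
  Swap: [52, 55, 69, 88, 79]

After 3 steps: [52, 55, 69, 88, 79]


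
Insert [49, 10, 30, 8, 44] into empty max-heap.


Insert 49: [49]
Insert 10: [49, 10]
Insert 30: [49, 10, 30]
Insert 8: [49, 10, 30, 8]
Insert 44: [49, 44, 30, 8, 10]

Final heap: [49, 44, 30, 8, 10]


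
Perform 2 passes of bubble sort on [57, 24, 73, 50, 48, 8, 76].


Initial: [57, 24, 73, 50, 48, 8, 76]
Pass 1: [24, 57, 50, 48, 8, 73, 76] (4 swaps)
Pass 2: [24, 50, 48, 8, 57, 73, 76] (3 swaps)

After 2 passes: [24, 50, 48, 8, 57, 73, 76]


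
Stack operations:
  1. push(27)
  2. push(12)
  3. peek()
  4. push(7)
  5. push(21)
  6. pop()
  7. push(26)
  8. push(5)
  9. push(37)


push(27) -> [27]
push(12) -> [27, 12]
peek()->12
push(7) -> [27, 12, 7]
push(21) -> [27, 12, 7, 21]
pop()->21, [27, 12, 7]
push(26) -> [27, 12, 7, 26]
push(5) -> [27, 12, 7, 26, 5]
push(37) -> [27, 12, 7, 26, 5, 37]

Final stack: [27, 12, 7, 26, 5, 37]


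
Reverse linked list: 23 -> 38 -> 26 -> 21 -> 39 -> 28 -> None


Step 1: curr=23, set curr.next=prev(None) | reversed so far: 23
Step 2: curr=38, set curr.next=prev(23) | reversed so far: 38 -> 23
Step 3: curr=26, set curr.next=prev(38) | reversed so far: 26 -> 38 -> 23
Step 4: curr=21, set curr.next=prev(26) | reversed so far: 21 -> 26 -> 38 -> 23
Step 5: curr=39, set curr.next=prev(21) | reversed so far: 39 -> 21 -> 26 -> 38 -> 23
Step 6: curr=28, set curr.next=prev(39) | reversed so far: 28 -> 39 -> 21 -> 26 -> 38 -> 23

28 -> 39 -> 21 -> 26 -> 38 -> 23 -> None


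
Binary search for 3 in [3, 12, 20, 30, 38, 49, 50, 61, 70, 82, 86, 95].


Step 1: lo=0, hi=11, mid=5, val=49
Step 2: lo=0, hi=4, mid=2, val=20
Step 3: lo=0, hi=1, mid=0, val=3

Found at index 0


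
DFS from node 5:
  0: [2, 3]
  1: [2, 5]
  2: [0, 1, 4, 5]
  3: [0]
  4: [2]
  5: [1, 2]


Visit 5, push [2, 1]
Visit 1, push [2]
Visit 2, push [4, 0]
Visit 0, push [3]
Visit 3, push []
Visit 4, push []

DFS order: [5, 1, 2, 0, 3, 4]


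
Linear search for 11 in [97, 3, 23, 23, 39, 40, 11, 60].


i=0: 97!=11
i=1: 3!=11
i=2: 23!=11
i=3: 23!=11
i=4: 39!=11
i=5: 40!=11
i=6: 11==11 found!

Found at 6, 7 comps


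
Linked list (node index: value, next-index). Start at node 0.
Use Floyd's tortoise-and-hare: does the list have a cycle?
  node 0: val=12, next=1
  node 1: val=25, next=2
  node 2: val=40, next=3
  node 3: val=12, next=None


Floyd's tortoise (slow, +1) and hare (fast, +2):
  init: slow=0, fast=0
  step 1: slow=1, fast=2
  step 2: fast 2->3->None, no cycle

Cycle: no


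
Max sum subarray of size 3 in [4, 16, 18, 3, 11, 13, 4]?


[0:3]: 38
[1:4]: 37
[2:5]: 32
[3:6]: 27
[4:7]: 28

Max: 38 at [0:3]


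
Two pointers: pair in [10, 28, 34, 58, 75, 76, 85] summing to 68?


lo=0(10)+hi=6(85)=95
lo=0(10)+hi=5(76)=86
lo=0(10)+hi=4(75)=85
lo=0(10)+hi=3(58)=68

Yes: 10+58=68


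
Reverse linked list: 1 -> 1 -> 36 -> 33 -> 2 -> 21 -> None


Step 1: curr=1, set curr.next=prev(None) | reversed so far: 1
Step 2: curr=1, set curr.next=prev(1) | reversed so far: 1 -> 1
Step 3: curr=36, set curr.next=prev(1) | reversed so far: 36 -> 1 -> 1
Step 4: curr=33, set curr.next=prev(36) | reversed so far: 33 -> 36 -> 1 -> 1
Step 5: curr=2, set curr.next=prev(33) | reversed so far: 2 -> 33 -> 36 -> 1 -> 1
Step 6: curr=21, set curr.next=prev(2) | reversed so far: 21 -> 2 -> 33 -> 36 -> 1 -> 1

21 -> 2 -> 33 -> 36 -> 1 -> 1 -> None


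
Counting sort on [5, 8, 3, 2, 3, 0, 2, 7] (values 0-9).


Input: [5, 8, 3, 2, 3, 0, 2, 7]
Counts: [1, 0, 2, 2, 0, 1, 0, 1, 1, 0]

Sorted: [0, 2, 2, 3, 3, 5, 7, 8]


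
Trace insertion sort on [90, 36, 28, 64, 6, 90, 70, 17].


Initial: [90, 36, 28, 64, 6, 90, 70, 17]
Insert 36: [36, 90, 28, 64, 6, 90, 70, 17]
Insert 28: [28, 36, 90, 64, 6, 90, 70, 17]
Insert 64: [28, 36, 64, 90, 6, 90, 70, 17]
Insert 6: [6, 28, 36, 64, 90, 90, 70, 17]
Insert 90: [6, 28, 36, 64, 90, 90, 70, 17]
Insert 70: [6, 28, 36, 64, 70, 90, 90, 17]
Insert 17: [6, 17, 28, 36, 64, 70, 90, 90]

Sorted: [6, 17, 28, 36, 64, 70, 90, 90]


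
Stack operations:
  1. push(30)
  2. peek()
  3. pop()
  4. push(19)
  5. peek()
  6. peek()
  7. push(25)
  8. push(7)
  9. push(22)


push(30) -> [30]
peek()->30
pop()->30, []
push(19) -> [19]
peek()->19
peek()->19
push(25) -> [19, 25]
push(7) -> [19, 25, 7]
push(22) -> [19, 25, 7, 22]

Final stack: [19, 25, 7, 22]


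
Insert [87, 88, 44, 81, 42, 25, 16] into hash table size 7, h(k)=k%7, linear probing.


Insert 87: h=3 -> slot 3
Insert 88: h=4 -> slot 4
Insert 44: h=2 -> slot 2
Insert 81: h=4, 1 probes -> slot 5
Insert 42: h=0 -> slot 0
Insert 25: h=4, 2 probes -> slot 6
Insert 16: h=2, 6 probes -> slot 1

Table: [42, 16, 44, 87, 88, 81, 25]


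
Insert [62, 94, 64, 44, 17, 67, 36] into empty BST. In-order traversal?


Insert 62: root
Insert 94: R from 62
Insert 64: R from 62 -> L from 94
Insert 44: L from 62
Insert 17: L from 62 -> L from 44
Insert 67: R from 62 -> L from 94 -> R from 64
Insert 36: L from 62 -> L from 44 -> R from 17

In-order: [17, 36, 44, 62, 64, 67, 94]


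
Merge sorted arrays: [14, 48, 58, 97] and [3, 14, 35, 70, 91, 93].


Take 3 from B
Take 14 from A
Take 14 from B
Take 35 from B
Take 48 from A
Take 58 from A
Take 70 from B
Take 91 from B
Take 93 from B

Merged: [3, 14, 14, 35, 48, 58, 70, 91, 93, 97]


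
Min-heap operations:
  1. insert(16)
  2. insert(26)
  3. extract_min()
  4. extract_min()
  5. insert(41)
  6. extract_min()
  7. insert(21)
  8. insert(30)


insert(16) -> [16]
insert(26) -> [16, 26]
extract_min()->16, [26]
extract_min()->26, []
insert(41) -> [41]
extract_min()->41, []
insert(21) -> [21]
insert(30) -> [21, 30]

Final heap: [21, 30]


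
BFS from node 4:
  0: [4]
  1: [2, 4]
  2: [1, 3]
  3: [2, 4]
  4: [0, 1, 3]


Visit 4, enqueue [0, 1, 3]
Visit 0, enqueue []
Visit 1, enqueue [2]
Visit 3, enqueue []
Visit 2, enqueue []

BFS order: [4, 0, 1, 3, 2]


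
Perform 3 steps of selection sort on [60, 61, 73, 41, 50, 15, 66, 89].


Initial: [60, 61, 73, 41, 50, 15, 66, 89]
Step 1: min=15 at 5
  Swap: [15, 61, 73, 41, 50, 60, 66, 89]
Step 2: min=41 at 3
  Swap: [15, 41, 73, 61, 50, 60, 66, 89]
Step 3: min=50 at 4
  Swap: [15, 41, 50, 61, 73, 60, 66, 89]

After 3 steps: [15, 41, 50, 61, 73, 60, 66, 89]


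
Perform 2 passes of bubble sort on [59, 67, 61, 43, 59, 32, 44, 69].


Initial: [59, 67, 61, 43, 59, 32, 44, 69]
Pass 1: [59, 61, 43, 59, 32, 44, 67, 69] (5 swaps)
Pass 2: [59, 43, 59, 32, 44, 61, 67, 69] (4 swaps)

After 2 passes: [59, 43, 59, 32, 44, 61, 67, 69]


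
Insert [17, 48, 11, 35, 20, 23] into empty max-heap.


Insert 17: [17]
Insert 48: [48, 17]
Insert 11: [48, 17, 11]
Insert 35: [48, 35, 11, 17]
Insert 20: [48, 35, 11, 17, 20]
Insert 23: [48, 35, 23, 17, 20, 11]

Final heap: [48, 35, 23, 17, 20, 11]


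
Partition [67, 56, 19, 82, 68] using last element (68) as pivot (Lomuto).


Pivot: 68
  67 <= 68: advance i (no swap)
  56 <= 68: advance i (no swap)
  19 <= 68: advance i (no swap)
Place pivot at 3: [67, 56, 19, 68, 82]

Partitioned: [67, 56, 19, 68, 82]


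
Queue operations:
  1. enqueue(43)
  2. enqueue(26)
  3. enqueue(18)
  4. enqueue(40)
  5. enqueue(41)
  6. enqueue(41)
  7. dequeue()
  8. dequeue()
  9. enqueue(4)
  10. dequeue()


enqueue(43) -> [43]
enqueue(26) -> [43, 26]
enqueue(18) -> [43, 26, 18]
enqueue(40) -> [43, 26, 18, 40]
enqueue(41) -> [43, 26, 18, 40, 41]
enqueue(41) -> [43, 26, 18, 40, 41, 41]
dequeue()->43, [26, 18, 40, 41, 41]
dequeue()->26, [18, 40, 41, 41]
enqueue(4) -> [18, 40, 41, 41, 4]
dequeue()->18, [40, 41, 41, 4]

Final queue: [40, 41, 41, 4]


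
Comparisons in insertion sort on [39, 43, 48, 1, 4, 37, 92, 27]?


Algorithm: insertion sort
Input: [39, 43, 48, 1, 4, 37, 92, 27]
Sorted: [1, 4, 27, 37, 39, 43, 48, 92]

20


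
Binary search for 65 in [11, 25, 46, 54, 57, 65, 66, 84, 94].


Step 1: lo=0, hi=8, mid=4, val=57
Step 2: lo=5, hi=8, mid=6, val=66
Step 3: lo=5, hi=5, mid=5, val=65

Found at index 5


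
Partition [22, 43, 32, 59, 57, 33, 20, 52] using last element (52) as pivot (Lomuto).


Pivot: 52
  22 <= 52: advance i (no swap)
  43 <= 52: advance i (no swap)
  32 <= 52: advance i (no swap)
  33 <= 52: swap -> [22, 43, 32, 33, 57, 59, 20, 52]
  20 <= 52: swap -> [22, 43, 32, 33, 20, 59, 57, 52]
Place pivot at 5: [22, 43, 32, 33, 20, 52, 57, 59]

Partitioned: [22, 43, 32, 33, 20, 52, 57, 59]


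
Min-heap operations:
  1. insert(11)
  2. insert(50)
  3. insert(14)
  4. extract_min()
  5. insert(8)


insert(11) -> [11]
insert(50) -> [11, 50]
insert(14) -> [11, 50, 14]
extract_min()->11, [14, 50]
insert(8) -> [8, 50, 14]

Final heap: [8, 50, 14]


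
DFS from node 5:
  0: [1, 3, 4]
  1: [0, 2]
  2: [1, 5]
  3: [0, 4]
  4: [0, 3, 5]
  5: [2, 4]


Visit 5, push [4, 2]
Visit 2, push [1]
Visit 1, push [0]
Visit 0, push [4, 3]
Visit 3, push [4]
Visit 4, push []

DFS order: [5, 2, 1, 0, 3, 4]


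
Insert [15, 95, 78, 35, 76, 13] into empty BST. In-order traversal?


Insert 15: root
Insert 95: R from 15
Insert 78: R from 15 -> L from 95
Insert 35: R from 15 -> L from 95 -> L from 78
Insert 76: R from 15 -> L from 95 -> L from 78 -> R from 35
Insert 13: L from 15

In-order: [13, 15, 35, 76, 78, 95]


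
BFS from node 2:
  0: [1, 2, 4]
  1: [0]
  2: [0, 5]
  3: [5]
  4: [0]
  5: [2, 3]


Visit 2, enqueue [0, 5]
Visit 0, enqueue [1, 4]
Visit 5, enqueue [3]
Visit 1, enqueue []
Visit 4, enqueue []
Visit 3, enqueue []

BFS order: [2, 0, 5, 1, 4, 3]


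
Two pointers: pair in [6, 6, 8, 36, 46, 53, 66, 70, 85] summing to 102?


lo=0(6)+hi=8(85)=91
lo=1(6)+hi=8(85)=91
lo=2(8)+hi=8(85)=93
lo=3(36)+hi=8(85)=121
lo=3(36)+hi=7(70)=106
lo=3(36)+hi=6(66)=102

Yes: 36+66=102


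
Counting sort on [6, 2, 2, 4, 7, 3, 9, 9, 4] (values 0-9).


Input: [6, 2, 2, 4, 7, 3, 9, 9, 4]
Counts: [0, 0, 2, 1, 2, 0, 1, 1, 0, 2]

Sorted: [2, 2, 3, 4, 4, 6, 7, 9, 9]


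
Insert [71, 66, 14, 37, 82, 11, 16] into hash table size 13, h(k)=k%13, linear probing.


Insert 71: h=6 -> slot 6
Insert 66: h=1 -> slot 1
Insert 14: h=1, 1 probes -> slot 2
Insert 37: h=11 -> slot 11
Insert 82: h=4 -> slot 4
Insert 11: h=11, 1 probes -> slot 12
Insert 16: h=3 -> slot 3

Table: [None, 66, 14, 16, 82, None, 71, None, None, None, None, 37, 11]


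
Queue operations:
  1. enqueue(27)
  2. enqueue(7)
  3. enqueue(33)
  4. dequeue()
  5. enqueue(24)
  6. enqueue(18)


enqueue(27) -> [27]
enqueue(7) -> [27, 7]
enqueue(33) -> [27, 7, 33]
dequeue()->27, [7, 33]
enqueue(24) -> [7, 33, 24]
enqueue(18) -> [7, 33, 24, 18]

Final queue: [7, 33, 24, 18]


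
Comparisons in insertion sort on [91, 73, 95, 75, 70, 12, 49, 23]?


Algorithm: insertion sort
Input: [91, 73, 95, 75, 70, 12, 49, 23]
Sorted: [12, 23, 49, 70, 73, 75, 91, 95]

27


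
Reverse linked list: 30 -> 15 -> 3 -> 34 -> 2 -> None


Step 1: curr=30, set curr.next=prev(None) | reversed so far: 30
Step 2: curr=15, set curr.next=prev(30) | reversed so far: 15 -> 30
Step 3: curr=3, set curr.next=prev(15) | reversed so far: 3 -> 15 -> 30
Step 4: curr=34, set curr.next=prev(3) | reversed so far: 34 -> 3 -> 15 -> 30
Step 5: curr=2, set curr.next=prev(34) | reversed so far: 2 -> 34 -> 3 -> 15 -> 30

2 -> 34 -> 3 -> 15 -> 30 -> None
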